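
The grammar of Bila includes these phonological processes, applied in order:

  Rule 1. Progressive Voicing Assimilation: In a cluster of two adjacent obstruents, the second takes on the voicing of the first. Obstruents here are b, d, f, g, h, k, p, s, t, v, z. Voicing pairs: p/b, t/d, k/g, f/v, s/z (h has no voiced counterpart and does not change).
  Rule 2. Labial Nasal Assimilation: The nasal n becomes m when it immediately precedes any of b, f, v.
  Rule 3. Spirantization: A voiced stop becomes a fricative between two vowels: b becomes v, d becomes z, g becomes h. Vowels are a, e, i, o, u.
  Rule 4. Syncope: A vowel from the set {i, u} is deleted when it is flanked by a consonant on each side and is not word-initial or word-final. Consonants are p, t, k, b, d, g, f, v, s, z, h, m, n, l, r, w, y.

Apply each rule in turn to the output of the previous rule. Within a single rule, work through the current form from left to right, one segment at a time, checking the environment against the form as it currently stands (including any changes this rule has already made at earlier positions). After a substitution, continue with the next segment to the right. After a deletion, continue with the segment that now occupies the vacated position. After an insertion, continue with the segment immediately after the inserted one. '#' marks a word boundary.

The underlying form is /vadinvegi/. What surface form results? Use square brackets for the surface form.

Rule 1 Progressive Voicing Assimilation: no change — [vadinvegi]
Rule 2 Labial Nasal Assimilation: [vadinvegi] → [vadimvegi]
Rule 3 Spirantization: [vadimvegi] → [vazimvehi]
Rule 4 Syncope: [vazimvehi] → [vazmvehi]

[vazmvehi]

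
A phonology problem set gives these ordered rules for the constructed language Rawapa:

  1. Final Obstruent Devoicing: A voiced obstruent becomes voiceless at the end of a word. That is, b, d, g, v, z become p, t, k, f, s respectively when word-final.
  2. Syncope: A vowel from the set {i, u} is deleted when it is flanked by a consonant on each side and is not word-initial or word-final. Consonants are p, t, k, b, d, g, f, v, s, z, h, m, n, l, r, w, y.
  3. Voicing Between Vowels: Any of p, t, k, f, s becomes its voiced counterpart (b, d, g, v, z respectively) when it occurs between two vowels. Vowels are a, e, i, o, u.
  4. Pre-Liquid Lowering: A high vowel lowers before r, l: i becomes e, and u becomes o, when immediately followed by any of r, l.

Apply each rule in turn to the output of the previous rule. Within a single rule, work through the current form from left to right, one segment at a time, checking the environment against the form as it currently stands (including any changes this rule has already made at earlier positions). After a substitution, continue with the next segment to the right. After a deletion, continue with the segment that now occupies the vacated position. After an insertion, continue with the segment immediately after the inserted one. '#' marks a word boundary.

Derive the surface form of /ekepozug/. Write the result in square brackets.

1 Final Obstruent Devoicing: [ekepozug] → [ekepozuk]
2 Syncope: [ekepozuk] → [ekepozk]
3 Voicing Between Vowels: [ekepozk] → [egebozk]
4 Pre-Liquid Lowering: no change — [egebozk]

[egebozk]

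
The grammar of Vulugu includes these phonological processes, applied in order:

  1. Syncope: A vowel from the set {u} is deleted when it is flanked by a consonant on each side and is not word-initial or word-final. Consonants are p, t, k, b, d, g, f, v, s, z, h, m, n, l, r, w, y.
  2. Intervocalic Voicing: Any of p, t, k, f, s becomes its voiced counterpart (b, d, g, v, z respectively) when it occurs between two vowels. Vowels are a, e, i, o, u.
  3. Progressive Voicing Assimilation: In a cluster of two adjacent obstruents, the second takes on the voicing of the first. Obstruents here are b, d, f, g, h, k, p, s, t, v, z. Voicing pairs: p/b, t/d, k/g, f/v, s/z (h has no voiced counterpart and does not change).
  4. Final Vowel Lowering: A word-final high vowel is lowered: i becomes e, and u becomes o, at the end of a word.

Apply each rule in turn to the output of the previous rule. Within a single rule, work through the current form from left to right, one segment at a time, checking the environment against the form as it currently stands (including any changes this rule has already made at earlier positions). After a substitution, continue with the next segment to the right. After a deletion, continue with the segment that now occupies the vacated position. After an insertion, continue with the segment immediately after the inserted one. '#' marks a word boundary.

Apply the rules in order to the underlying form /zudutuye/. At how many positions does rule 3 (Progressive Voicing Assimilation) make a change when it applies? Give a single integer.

1 Syncope: [zudutuye] → [zdtye]
2 Intervocalic Voicing: no change — [zdtye]
3 Progressive Voicing Assimilation: [zdtye] → [zddye]
4 Final Vowel Lowering: no change — [zddye]
Rule 3 changed 1 position(s).

1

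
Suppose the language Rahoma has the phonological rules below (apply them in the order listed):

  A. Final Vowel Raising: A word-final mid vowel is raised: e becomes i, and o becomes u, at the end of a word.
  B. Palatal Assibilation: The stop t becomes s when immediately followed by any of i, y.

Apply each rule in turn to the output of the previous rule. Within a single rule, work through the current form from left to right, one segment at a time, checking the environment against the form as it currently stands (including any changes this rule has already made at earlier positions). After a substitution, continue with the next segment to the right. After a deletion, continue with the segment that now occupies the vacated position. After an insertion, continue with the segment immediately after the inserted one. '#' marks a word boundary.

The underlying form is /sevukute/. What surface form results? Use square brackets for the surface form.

A Final Vowel Raising: [sevukute] → [sevukuti]
B Palatal Assibilation: [sevukuti] → [sevukusi]

[sevukusi]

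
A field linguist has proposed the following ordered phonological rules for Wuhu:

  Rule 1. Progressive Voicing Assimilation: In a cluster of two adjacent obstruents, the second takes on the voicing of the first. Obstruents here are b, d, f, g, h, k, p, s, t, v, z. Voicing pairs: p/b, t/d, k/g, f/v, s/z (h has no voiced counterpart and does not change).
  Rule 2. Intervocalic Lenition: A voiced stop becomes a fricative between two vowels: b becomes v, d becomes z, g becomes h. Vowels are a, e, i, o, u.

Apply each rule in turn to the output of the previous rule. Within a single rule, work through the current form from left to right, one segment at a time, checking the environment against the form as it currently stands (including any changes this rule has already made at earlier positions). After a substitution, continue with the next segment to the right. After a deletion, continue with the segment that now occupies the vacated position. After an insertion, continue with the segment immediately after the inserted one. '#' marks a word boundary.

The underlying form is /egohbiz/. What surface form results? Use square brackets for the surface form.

Rule 1 Progressive Voicing Assimilation: [egohbiz] → [egohpiz]
Rule 2 Intervocalic Lenition: [egohpiz] → [ehohpiz]

[ehohpiz]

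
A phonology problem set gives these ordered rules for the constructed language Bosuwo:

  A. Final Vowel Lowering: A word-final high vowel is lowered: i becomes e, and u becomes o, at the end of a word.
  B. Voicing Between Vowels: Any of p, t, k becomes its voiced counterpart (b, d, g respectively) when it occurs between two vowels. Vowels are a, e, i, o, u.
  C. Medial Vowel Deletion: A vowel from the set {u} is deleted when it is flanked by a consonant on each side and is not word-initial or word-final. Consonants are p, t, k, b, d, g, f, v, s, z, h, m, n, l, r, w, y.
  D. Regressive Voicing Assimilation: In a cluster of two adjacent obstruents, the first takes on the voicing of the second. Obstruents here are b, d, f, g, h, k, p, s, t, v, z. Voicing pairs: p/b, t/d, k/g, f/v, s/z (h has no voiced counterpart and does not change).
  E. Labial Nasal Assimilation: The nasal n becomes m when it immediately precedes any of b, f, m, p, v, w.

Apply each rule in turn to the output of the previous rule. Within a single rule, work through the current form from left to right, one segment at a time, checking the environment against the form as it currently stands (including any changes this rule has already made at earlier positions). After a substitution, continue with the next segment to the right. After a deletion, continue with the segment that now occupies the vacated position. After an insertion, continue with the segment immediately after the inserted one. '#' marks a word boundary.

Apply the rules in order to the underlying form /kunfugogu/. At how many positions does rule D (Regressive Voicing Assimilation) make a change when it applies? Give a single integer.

1

A Final Vowel Lowering: [kunfugogu] → [kunfugogo]
B Voicing Between Vowels: no change — [kunfugogo]
C Medial Vowel Deletion: [kunfugogo] → [knfgogo]
D Regressive Voicing Assimilation: [knfgogo] → [knvgogo]
E Labial Nasal Assimilation: [knvgogo] → [kmvgogo]
Rule D changed 1 position(s).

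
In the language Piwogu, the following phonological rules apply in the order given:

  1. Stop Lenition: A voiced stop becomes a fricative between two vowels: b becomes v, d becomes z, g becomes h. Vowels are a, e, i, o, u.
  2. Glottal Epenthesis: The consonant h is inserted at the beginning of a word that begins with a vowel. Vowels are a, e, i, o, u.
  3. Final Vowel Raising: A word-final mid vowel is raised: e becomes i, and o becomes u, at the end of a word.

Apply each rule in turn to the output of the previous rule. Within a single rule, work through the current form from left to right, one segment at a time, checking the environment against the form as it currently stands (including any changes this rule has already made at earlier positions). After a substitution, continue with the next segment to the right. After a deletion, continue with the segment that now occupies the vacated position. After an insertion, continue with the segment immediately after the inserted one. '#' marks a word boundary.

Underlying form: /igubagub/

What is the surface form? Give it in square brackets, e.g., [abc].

1 Stop Lenition: [igubagub] → [ihuvahub]
2 Glottal Epenthesis: [ihuvahub] → [hihuvahub]
3 Final Vowel Raising: no change — [hihuvahub]

[hihuvahub]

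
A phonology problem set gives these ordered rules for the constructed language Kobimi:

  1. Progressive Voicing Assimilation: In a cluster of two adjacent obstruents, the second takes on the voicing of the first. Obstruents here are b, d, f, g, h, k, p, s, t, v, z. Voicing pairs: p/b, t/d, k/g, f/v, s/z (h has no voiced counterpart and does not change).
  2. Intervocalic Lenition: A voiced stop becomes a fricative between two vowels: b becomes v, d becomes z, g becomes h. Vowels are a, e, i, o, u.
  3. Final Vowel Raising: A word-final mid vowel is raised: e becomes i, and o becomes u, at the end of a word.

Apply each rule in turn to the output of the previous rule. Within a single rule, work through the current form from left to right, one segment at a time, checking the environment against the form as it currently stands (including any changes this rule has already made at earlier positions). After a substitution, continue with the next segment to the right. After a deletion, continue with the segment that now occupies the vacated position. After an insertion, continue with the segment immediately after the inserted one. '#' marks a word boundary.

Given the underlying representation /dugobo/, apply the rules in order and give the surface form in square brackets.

[duhovu]

1 Progressive Voicing Assimilation: no change — [dugobo]
2 Intervocalic Lenition: [dugobo] → [duhovo]
3 Final Vowel Raising: [duhovo] → [duhovu]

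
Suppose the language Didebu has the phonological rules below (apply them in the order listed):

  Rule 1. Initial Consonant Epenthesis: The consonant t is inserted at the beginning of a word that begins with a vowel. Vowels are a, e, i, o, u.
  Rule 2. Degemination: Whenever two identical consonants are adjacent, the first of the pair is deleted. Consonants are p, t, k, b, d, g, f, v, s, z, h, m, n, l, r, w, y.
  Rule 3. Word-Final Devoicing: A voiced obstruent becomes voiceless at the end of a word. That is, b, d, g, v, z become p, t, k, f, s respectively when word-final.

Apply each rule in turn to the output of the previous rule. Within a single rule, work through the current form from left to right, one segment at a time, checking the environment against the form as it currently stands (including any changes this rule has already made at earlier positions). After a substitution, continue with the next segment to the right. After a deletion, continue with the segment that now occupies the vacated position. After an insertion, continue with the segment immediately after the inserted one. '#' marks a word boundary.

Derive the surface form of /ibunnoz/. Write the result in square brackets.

Rule 1 Initial Consonant Epenthesis: [ibunnoz] → [tibunnoz]
Rule 2 Degemination: [tibunnoz] → [tibunoz]
Rule 3 Word-Final Devoicing: [tibunoz] → [tibunos]

[tibunos]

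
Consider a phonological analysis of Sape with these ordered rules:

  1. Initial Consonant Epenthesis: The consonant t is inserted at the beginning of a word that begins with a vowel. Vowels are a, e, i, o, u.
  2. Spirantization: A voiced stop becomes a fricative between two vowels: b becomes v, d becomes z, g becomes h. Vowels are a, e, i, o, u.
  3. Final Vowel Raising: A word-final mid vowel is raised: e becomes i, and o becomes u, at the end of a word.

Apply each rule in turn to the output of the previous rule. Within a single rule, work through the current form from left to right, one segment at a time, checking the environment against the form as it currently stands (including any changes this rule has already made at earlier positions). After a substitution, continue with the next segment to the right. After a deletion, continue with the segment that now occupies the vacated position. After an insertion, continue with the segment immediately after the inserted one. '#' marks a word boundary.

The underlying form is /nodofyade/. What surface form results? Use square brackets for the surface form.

[nozofyazi]

1 Initial Consonant Epenthesis: no change — [nodofyade]
2 Spirantization: [nodofyade] → [nozofyaze]
3 Final Vowel Raising: [nozofyaze] → [nozofyazi]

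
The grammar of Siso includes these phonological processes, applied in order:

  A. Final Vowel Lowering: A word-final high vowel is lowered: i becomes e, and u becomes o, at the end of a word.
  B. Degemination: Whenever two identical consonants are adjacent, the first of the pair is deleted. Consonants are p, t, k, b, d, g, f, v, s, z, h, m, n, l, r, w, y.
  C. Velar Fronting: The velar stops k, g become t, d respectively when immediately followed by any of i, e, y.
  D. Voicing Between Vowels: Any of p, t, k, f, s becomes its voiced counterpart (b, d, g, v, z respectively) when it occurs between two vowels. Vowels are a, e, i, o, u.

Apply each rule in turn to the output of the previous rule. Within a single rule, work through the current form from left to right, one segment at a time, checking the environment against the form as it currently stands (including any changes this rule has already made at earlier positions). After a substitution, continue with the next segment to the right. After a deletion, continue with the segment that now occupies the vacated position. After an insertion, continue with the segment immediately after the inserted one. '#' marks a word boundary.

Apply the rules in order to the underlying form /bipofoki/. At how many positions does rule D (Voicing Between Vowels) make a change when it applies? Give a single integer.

3

A Final Vowel Lowering: [bipofoki] → [bipofoke]
B Degemination: no change — [bipofoke]
C Velar Fronting: [bipofoke] → [bipofote]
D Voicing Between Vowels: [bipofote] → [bibovode]
Rule D changed 3 position(s).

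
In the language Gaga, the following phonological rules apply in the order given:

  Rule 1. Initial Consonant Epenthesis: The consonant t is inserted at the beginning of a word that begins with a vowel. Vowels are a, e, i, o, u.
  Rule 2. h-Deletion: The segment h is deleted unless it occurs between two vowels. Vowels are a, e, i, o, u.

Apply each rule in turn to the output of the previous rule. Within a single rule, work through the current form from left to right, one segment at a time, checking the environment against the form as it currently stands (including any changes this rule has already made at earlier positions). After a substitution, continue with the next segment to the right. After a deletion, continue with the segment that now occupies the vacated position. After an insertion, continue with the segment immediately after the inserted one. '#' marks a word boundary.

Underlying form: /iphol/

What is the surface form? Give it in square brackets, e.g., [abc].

Rule 1 Initial Consonant Epenthesis: [iphol] → [tiphol]
Rule 2 h-Deletion: [tiphol] → [tipol]

[tipol]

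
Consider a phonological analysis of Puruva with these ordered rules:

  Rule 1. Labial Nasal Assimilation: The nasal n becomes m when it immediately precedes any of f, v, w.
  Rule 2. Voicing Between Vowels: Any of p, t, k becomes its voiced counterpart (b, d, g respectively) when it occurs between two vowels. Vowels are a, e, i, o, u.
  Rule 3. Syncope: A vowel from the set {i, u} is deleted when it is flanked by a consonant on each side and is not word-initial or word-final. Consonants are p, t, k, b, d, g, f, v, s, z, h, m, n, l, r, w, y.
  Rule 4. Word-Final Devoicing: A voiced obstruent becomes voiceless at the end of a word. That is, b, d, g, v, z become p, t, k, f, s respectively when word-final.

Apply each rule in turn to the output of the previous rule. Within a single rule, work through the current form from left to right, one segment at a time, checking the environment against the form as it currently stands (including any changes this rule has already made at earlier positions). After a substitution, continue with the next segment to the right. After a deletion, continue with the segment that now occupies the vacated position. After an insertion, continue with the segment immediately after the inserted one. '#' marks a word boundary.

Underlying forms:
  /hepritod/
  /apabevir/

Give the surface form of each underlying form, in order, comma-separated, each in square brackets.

[heprdot], [ababevr]

/hepritod/:
  Rule 1 Labial Nasal Assimilation: no change — [hepritod]
  Rule 2 Voicing Between Vowels: [hepritod] → [hepridod]
  Rule 3 Syncope: [hepridod] → [heprdod]
  Rule 4 Word-Final Devoicing: [heprdod] → [heprdot]
/apabevir/:
  Rule 1 Labial Nasal Assimilation: no change — [apabevir]
  Rule 2 Voicing Between Vowels: [apabevir] → [ababevir]
  Rule 3 Syncope: [ababevir] → [ababevr]
  Rule 4 Word-Final Devoicing: no change — [ababevr]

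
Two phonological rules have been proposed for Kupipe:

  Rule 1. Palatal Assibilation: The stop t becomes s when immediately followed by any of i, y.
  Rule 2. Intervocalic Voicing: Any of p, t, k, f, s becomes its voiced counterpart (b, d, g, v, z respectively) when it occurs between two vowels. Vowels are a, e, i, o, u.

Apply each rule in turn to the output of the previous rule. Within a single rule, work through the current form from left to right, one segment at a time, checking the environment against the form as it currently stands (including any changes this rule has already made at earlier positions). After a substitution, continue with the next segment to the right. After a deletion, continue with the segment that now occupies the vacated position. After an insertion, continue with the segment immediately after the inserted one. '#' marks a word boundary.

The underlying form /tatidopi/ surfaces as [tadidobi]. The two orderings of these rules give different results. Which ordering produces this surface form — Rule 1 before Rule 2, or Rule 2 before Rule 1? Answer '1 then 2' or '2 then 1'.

2 then 1

Order 1 then 2:
  1 Palatal Assibilation: [tatidopi] → [tasidopi]
  2 Intervocalic Voicing: [tasidopi] → [tazidobi]
  result: [tazidobi]
Order 2 then 1:
  2 Intervocalic Voicing: [tatidopi] → [tadidobi]
  1 Palatal Assibilation: no change — [tadidobi]
  result: [tadidobi]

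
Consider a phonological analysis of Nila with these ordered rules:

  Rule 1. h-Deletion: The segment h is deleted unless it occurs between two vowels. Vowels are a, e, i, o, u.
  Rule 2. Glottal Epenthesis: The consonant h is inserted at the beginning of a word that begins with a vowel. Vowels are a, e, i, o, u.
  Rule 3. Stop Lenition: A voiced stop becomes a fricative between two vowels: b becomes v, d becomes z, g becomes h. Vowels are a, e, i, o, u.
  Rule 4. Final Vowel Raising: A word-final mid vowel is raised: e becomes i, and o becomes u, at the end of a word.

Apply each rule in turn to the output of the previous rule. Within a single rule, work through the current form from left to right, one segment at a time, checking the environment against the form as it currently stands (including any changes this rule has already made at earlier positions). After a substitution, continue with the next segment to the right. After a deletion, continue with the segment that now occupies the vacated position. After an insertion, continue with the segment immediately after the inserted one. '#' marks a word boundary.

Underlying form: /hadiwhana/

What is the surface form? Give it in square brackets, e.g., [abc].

[haziwana]

Rule 1 h-Deletion: [hadiwhana] → [adiwana]
Rule 2 Glottal Epenthesis: [adiwana] → [hadiwana]
Rule 3 Stop Lenition: [hadiwana] → [haziwana]
Rule 4 Final Vowel Raising: no change — [haziwana]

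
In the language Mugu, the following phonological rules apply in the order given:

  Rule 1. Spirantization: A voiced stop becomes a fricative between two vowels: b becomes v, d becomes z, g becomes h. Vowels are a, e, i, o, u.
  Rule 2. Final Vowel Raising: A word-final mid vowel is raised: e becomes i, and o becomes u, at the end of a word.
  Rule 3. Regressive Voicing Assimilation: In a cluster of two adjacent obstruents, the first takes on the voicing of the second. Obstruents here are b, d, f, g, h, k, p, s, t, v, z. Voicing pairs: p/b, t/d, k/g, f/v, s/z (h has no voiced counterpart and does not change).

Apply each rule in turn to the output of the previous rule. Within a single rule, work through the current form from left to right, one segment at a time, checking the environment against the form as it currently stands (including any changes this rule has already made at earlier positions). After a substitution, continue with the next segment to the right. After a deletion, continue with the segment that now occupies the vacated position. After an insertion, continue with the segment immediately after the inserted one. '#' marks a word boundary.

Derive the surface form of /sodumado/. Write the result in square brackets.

[sozumazu]

Rule 1 Spirantization: [sodumado] → [sozumazo]
Rule 2 Final Vowel Raising: [sozumazo] → [sozumazu]
Rule 3 Regressive Voicing Assimilation: no change — [sozumazu]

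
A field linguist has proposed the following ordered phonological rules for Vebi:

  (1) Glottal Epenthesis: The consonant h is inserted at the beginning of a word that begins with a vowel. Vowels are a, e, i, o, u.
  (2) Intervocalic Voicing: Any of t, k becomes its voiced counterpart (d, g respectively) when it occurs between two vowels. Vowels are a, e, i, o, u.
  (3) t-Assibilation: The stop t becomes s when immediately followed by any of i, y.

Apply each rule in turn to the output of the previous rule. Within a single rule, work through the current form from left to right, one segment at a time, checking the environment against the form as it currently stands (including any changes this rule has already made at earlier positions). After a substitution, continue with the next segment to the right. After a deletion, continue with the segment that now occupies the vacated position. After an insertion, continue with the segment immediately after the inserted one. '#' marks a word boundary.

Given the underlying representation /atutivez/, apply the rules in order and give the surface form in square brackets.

[hadudivez]

(1) Glottal Epenthesis: [atutivez] → [hatutivez]
(2) Intervocalic Voicing: [hatutivez] → [hadudivez]
(3) t-Assibilation: no change — [hadudivez]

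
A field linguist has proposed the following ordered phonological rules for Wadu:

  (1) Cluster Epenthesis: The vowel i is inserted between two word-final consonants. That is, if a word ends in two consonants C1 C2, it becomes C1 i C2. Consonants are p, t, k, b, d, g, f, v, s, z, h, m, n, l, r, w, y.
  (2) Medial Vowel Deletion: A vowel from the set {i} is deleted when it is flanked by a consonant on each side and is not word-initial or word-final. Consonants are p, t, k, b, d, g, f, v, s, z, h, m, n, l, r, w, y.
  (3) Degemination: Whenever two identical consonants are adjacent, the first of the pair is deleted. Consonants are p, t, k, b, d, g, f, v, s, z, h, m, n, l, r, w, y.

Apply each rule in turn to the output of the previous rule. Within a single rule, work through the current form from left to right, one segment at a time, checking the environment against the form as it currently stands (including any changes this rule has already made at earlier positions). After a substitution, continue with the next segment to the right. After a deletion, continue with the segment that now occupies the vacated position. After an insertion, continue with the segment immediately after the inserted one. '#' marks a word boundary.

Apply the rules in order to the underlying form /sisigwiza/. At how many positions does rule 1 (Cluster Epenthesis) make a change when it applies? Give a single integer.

0

(1) Cluster Epenthesis: no change — [sisigwiza]
(2) Medial Vowel Deletion: [sisigwiza] → [ssgwza]
(3) Degemination: [ssgwza] → [sgwza]
Rule 1 changed 0 position(s).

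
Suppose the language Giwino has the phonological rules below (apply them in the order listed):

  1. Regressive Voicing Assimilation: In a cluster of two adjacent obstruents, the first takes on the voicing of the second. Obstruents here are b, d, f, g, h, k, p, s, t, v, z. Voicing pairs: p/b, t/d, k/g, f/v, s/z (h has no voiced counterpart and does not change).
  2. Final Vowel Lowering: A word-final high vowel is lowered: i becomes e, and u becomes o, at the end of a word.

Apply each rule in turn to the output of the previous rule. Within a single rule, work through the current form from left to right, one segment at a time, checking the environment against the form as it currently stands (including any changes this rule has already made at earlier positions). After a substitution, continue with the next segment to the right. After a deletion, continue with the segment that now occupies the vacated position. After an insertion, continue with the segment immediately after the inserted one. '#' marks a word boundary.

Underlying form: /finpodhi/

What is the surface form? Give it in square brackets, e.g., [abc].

1 Regressive Voicing Assimilation: [finpodhi] → [finpothi]
2 Final Vowel Lowering: [finpothi] → [finpothe]

[finpothe]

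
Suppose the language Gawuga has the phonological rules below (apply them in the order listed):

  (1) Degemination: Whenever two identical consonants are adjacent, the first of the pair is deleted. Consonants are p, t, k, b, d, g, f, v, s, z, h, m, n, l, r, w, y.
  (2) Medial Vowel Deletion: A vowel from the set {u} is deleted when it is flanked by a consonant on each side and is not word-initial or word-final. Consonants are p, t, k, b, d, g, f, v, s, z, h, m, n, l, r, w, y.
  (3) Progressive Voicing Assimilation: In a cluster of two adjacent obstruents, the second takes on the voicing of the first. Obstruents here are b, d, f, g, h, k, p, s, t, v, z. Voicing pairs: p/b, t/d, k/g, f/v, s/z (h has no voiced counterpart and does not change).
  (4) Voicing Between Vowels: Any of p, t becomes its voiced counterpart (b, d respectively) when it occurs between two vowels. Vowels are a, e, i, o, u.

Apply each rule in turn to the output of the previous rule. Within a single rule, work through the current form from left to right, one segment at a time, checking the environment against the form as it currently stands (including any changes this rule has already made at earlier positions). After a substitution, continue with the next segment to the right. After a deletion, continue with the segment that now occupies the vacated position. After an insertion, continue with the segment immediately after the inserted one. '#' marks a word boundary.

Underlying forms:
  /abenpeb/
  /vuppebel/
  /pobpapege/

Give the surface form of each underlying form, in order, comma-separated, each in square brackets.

/abenpeb/:
  (1) Degemination: no change — [abenpeb]
  (2) Medial Vowel Deletion: no change — [abenpeb]
  (3) Progressive Voicing Assimilation: no change — [abenpeb]
  (4) Voicing Between Vowels: no change — [abenpeb]
/vuppebel/:
  (1) Degemination: [vuppebel] → [vupebel]
  (2) Medial Vowel Deletion: [vupebel] → [vpebel]
  (3) Progressive Voicing Assimilation: [vpebel] → [vbebel]
  (4) Voicing Between Vowels: no change — [vbebel]
/pobpapege/:
  (1) Degemination: no change — [pobpapege]
  (2) Medial Vowel Deletion: no change — [pobpapege]
  (3) Progressive Voicing Assimilation: [pobpapege] → [pobbapege]
  (4) Voicing Between Vowels: [pobbapege] → [pobbabege]

[abenpeb], [vbebel], [pobbabege]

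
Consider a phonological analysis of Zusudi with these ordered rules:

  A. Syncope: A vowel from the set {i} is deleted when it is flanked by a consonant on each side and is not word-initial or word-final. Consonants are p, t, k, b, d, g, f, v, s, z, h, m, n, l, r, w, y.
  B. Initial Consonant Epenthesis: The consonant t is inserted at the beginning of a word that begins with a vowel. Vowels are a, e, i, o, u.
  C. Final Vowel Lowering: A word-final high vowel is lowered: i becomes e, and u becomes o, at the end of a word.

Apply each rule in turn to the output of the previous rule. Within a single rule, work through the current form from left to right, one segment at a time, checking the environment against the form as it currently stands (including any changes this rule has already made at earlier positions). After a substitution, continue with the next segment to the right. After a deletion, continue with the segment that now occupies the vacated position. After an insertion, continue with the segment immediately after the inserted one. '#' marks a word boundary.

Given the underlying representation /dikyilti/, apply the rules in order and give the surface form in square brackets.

A Syncope: [dikyilti] → [dkylti]
B Initial Consonant Epenthesis: no change — [dkylti]
C Final Vowel Lowering: [dkylti] → [dkylte]

[dkylte]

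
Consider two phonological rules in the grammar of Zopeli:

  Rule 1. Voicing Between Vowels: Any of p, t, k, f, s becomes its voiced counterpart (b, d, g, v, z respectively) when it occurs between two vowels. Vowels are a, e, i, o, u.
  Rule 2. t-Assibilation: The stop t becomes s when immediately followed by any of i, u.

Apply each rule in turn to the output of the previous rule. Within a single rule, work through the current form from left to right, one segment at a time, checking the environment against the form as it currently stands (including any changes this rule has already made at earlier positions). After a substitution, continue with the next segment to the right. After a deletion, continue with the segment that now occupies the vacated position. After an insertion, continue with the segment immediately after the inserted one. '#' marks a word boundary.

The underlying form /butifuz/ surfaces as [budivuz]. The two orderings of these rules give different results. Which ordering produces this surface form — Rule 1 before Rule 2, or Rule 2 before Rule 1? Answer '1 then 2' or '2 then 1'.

Order 1 then 2:
  1 Voicing Between Vowels: [butifuz] → [budivuz]
  2 t-Assibilation: no change — [budivuz]
  result: [budivuz]
Order 2 then 1:
  2 t-Assibilation: [butifuz] → [busifuz]
  1 Voicing Between Vowels: [busifuz] → [buzivuz]
  result: [buzivuz]

1 then 2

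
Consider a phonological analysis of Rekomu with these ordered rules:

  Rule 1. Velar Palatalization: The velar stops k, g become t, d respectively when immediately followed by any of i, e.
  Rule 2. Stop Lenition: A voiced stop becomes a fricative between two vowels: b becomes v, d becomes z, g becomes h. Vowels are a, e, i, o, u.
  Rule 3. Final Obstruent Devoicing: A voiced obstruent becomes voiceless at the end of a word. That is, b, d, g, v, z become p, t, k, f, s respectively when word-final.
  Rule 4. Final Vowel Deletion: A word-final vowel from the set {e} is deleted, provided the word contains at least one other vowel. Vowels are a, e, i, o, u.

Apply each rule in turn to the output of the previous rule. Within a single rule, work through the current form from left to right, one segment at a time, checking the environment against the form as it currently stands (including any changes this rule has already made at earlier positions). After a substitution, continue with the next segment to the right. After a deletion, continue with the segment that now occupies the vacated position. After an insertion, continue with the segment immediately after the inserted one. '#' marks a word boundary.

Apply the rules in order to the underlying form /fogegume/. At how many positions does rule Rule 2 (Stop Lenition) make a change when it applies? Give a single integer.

Rule 1 Velar Palatalization: [fogegume] → [fodegume]
Rule 2 Stop Lenition: [fodegume] → [fozehume]
Rule 3 Final Obstruent Devoicing: no change — [fozehume]
Rule 4 Final Vowel Deletion: [fozehume] → [fozehum]
Rule Rule 2 changed 2 position(s).

2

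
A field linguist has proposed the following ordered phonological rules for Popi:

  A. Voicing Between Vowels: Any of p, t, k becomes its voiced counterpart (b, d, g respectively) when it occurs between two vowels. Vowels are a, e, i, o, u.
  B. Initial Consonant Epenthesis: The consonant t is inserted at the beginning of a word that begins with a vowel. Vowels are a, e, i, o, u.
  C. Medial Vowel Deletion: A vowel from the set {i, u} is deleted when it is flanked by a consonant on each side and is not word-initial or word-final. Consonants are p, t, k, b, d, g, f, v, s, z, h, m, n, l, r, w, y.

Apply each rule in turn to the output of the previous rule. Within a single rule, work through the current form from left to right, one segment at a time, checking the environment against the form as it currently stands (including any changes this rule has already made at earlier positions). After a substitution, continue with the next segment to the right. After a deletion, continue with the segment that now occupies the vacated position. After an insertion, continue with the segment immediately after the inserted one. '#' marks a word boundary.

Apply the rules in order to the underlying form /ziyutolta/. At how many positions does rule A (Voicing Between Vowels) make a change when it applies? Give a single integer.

1

A Voicing Between Vowels: [ziyutolta] → [ziyudolta]
B Initial Consonant Epenthesis: no change — [ziyudolta]
C Medial Vowel Deletion: [ziyudolta] → [zydolta]
Rule A changed 1 position(s).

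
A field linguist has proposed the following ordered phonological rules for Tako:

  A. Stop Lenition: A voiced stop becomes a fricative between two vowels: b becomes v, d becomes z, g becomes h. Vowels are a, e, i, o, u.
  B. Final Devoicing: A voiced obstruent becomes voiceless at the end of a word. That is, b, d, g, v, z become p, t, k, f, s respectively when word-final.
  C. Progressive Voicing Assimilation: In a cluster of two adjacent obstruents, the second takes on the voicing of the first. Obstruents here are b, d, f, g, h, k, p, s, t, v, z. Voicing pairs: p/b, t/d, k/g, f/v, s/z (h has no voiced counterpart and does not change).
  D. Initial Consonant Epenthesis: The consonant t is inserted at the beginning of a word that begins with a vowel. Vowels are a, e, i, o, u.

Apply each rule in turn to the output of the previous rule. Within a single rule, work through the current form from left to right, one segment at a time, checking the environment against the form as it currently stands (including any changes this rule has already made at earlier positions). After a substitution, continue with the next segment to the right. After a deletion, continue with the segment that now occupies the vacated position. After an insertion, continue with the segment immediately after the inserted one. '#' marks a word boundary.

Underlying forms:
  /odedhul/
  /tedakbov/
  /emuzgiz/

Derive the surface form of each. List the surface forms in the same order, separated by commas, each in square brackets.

/odedhul/:
  A Stop Lenition: [odedhul] → [ozedhul]
  B Final Devoicing: no change — [ozedhul]
  C Progressive Voicing Assimilation: no change — [ozedhul]
  D Initial Consonant Epenthesis: [ozedhul] → [tozedhul]
/tedakbov/:
  A Stop Lenition: [tedakbov] → [tezakbov]
  B Final Devoicing: [tezakbov] → [tezakbof]
  C Progressive Voicing Assimilation: [tezakbof] → [tezakpof]
  D Initial Consonant Epenthesis: no change — [tezakpof]
/emuzgiz/:
  A Stop Lenition: no change — [emuzgiz]
  B Final Devoicing: [emuzgiz] → [emuzgis]
  C Progressive Voicing Assimilation: no change — [emuzgis]
  D Initial Consonant Epenthesis: [emuzgis] → [temuzgis]

[tozedhul], [tezakpof], [temuzgis]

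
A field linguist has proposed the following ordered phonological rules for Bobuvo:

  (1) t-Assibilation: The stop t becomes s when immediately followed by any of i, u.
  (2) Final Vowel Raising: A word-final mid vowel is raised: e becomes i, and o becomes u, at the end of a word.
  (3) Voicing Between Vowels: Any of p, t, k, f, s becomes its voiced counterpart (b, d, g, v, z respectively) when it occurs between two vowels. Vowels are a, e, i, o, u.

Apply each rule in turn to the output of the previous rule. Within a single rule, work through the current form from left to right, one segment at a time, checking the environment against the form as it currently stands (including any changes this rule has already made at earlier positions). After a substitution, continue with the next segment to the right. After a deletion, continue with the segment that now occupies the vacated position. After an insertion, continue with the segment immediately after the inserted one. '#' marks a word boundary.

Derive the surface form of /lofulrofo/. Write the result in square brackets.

[lovulrovu]

(1) t-Assibilation: no change — [lofulrofo]
(2) Final Vowel Raising: [lofulrofo] → [lofulrofu]
(3) Voicing Between Vowels: [lofulrofu] → [lovulrovu]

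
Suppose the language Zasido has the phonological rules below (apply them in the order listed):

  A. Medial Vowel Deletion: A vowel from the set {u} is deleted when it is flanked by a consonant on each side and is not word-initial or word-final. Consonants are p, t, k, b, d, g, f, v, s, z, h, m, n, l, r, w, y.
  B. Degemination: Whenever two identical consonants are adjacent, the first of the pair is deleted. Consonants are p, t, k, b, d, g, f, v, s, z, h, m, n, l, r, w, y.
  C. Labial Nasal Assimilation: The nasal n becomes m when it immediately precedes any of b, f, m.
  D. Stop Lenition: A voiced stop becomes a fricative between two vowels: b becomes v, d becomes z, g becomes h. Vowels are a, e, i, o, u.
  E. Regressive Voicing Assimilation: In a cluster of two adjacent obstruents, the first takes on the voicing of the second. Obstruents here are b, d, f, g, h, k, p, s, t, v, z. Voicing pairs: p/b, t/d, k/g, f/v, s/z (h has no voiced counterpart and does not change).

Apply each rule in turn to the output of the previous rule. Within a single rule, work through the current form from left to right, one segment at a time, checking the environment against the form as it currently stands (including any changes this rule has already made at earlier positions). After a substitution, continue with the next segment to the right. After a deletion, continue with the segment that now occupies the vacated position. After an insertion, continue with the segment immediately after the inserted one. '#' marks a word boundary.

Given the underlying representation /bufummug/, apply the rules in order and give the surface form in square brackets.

A Medial Vowel Deletion: [bufummug] → [bfmmg]
B Degemination: [bfmmg] → [bfmg]
C Labial Nasal Assimilation: no change — [bfmg]
D Stop Lenition: no change — [bfmg]
E Regressive Voicing Assimilation: [bfmg] → [pfmg]

[pfmg]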